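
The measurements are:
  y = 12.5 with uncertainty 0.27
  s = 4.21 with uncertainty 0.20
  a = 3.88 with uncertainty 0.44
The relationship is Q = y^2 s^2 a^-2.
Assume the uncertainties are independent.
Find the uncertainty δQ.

45.9

Since Q is a product/quotient, work with relative uncertainties:
  (2·δy/y)² = (2×0.0216)² = 0.00187;  (2·δs/s)² = (2×0.0475)² = 0.00903;  (-2·δa/a)² = (-2×0.113)² = 0.0514
δQ/Q = √(0.0623) = 0.250
Q = 184, so δQ = 0.250 × 184 = 45.9.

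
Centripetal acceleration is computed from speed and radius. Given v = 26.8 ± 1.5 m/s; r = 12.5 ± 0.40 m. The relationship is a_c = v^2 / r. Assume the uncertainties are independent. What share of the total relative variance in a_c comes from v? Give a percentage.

92.4%

(δa_c/a_c)² = (2·δv/v)² + (-1·δr/r)²
  v term: (2×0.0560)² = 0.0125
  r term: (-1×0.0320)² = 0.00102
Total = 0.0136. Share from v = 0.0125/0.0136 = 0.924.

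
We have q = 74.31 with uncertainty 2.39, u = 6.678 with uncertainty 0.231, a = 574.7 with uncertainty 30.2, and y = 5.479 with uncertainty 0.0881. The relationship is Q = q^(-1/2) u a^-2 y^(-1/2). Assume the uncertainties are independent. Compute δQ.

1.12e-07

For a monomial Q ∝ q^(-1/2), u, a^-2, y^(-1/2), fractional errors add in quadrature:
  (−½·δq/q)² = (-0.5×0.0322)² = 0.000259;  (1·δu/u)² = (1×0.0346)² = 0.00120;  (-2·δa/a)² = (-2×0.0525)² = 0.0110;  (−½·δy/y)² = (-0.5×0.0161)² = 6.46e-05
δQ/Q = √(0.0126) = 0.112
Q = 1.002e-06, so δQ = 0.112 × 1.002e-06 = 1.12e-07.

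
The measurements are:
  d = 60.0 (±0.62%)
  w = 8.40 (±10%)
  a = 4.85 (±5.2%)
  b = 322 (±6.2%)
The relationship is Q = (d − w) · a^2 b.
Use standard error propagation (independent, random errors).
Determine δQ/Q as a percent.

Let u = d − w = 51.6. δu = √(δd² + δw²) = √(0.138 + 0.706) = 0.919, so δu/u = 0.0178.
Q is then a monomial in u, a, b:
δQ/Q = √((δu/u)² + (2·δa/a)² + (1·δb/b)²) = √(0.000317 + 0.0108 + 0.00384) = 0.122

12.2%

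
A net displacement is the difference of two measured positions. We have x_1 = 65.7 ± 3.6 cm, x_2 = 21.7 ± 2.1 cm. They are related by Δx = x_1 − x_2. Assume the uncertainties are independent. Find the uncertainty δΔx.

4.17 cm

Δx is a linear combination, so absolute uncertainties add in quadrature:
  (δx_1)² = 13.0;  (δx_2)² = 4.41
δΔx = √(17.4) = 4.17 cm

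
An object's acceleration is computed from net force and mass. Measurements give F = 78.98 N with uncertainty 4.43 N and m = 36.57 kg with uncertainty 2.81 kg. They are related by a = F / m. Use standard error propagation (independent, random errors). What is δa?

0.205 m/s^2

Relative error in a monomial: (δa/a)² = Σ (nᵢ · δxᵢ/xᵢ)².
  (1·δF/F)² = (1×0.0561)² = 0.00315;  (-1·δm/m)² = (-1×0.0768)² = 0.00590
δa/a = √(0.00905) = 0.0951
a = 2.160 m/s^2, so δa = 0.0951 × 2.160 = 0.205 m/s^2.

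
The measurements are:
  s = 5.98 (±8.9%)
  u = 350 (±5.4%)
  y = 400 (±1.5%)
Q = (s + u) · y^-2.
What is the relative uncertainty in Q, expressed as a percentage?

6.10%

Let w = s + u = 356. δw = √(δs² + δu²) = √(0.283 + 357) = 18.9, so δw/w = 0.0531.
Q is then a monomial in w, y:
δQ/Q = √((δw/w)² + (-2·δy/y)²) = √(0.00282 + 0.000900) = 0.0610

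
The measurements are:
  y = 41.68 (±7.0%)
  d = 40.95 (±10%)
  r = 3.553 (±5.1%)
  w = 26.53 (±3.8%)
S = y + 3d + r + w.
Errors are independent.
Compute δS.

12.7

Absolute uncertainties add in quadrature for a linear combination:
  (δy)² = 8.51;  (3·δd)² = 151;  (δr)² = 0.0328;  (δw)² = 1.02
δS = √(160) = 12.7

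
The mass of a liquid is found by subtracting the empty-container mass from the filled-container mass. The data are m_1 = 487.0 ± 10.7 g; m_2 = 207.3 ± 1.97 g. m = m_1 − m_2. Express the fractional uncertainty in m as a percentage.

3.89%

Each term contributes (cᵢ δxᵢ)² to (δm)²:
  (δm_1)² = 114;  (δm_2)² = 3.88
δm = √(118) = 10.9 g
m = 279.7 g, so δm/m = 10.9/279.7 = 0.0389.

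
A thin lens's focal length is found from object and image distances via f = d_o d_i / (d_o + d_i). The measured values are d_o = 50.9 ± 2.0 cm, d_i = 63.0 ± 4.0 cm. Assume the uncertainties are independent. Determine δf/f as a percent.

∂f/∂d_o = (d_i/(d_o+d_i))² = 0.306;  ∂f/∂d_i = (d_o/(d_o+d_i))² = 0.200
δf = √((∂f/∂d_o · δd_o)² + (∂f/∂d_i · δd_i)²) = √(0.374 + 0.638) = 1.01 cm
f = 28.2 cm, so δf/f = 1.01/28.2 = 0.0357.

3.57%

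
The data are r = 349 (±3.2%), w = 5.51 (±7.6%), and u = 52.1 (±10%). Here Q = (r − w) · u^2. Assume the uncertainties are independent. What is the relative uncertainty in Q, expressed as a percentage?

Let h = r − w = 343. δh = √(δr² + δw²) = √(125 + 0.175) = 11.2, so δh/h = 0.0325.
Q is then a monomial in h, u:
δQ/Q = √((δh/h)² + (2·δu/u)²) = √(0.00106 + 0.0400) = 0.203

20.3%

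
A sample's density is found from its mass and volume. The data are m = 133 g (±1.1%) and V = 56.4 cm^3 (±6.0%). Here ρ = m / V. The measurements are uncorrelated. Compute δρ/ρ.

Each factor contributes (exponent × relative error)² to (δρ/ρ)²:
  (1·δm/m)² = (1×0.0110)² = 0.000121;  (-1·δV/V)² = (-1×0.0600)² = 0.00360
δρ/ρ = √(0.00372) = 0.0610

0.0610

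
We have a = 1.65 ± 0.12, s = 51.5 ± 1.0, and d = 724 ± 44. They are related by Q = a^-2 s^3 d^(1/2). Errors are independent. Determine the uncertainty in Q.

2.15e+05

Products/powers → add relative errors in quadrature, weighted by exponent:
  (-2·δa/a)² = (-2×0.0727)² = 0.0212;  (3·δs/s)² = (3×0.0194)² = 0.00339;  (½·δd/d)² = (0.5×0.0608)² = 0.000923
δQ/Q = √(0.0255) = 0.160
Q = 1.35e+06, so δQ = 0.160 × 1.35e+06 = 2.15e+05.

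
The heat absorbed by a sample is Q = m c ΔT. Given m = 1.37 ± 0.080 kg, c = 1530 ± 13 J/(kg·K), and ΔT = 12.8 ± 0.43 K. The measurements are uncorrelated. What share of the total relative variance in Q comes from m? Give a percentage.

74.0%

(δQ/Q)² = (1·δm/m)² + (1·δc/c)² + (1·δΔT/ΔT)²
  m term: (1×0.0584)² = 0.00341
  c term: (1×0.00850)² = 7.22e-05
  ΔT term: (1×0.0336)² = 0.00113
Total = 0.00461. Share from m = 0.00341/0.00461 = 0.740.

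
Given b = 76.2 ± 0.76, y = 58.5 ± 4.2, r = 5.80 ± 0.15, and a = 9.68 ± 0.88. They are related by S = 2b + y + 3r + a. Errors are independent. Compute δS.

Sums and differences: (δS)² = Σ (cᵢ δxᵢ)².
  (2·δb)² = 2.31;  (δy)² = 17.6;  (3·δr)² = 0.202;  (δa)² = 0.774
δS = √(20.9) = 4.57

4.57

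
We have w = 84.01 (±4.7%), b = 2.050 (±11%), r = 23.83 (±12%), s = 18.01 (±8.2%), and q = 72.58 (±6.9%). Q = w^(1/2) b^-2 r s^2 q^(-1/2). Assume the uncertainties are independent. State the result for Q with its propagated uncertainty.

1979 ± 598

Products/powers → add relative errors in quadrature, weighted by exponent:
  (½·δw/w)² = (0.5×0.0470)² = 0.000552;  (-2·δb/b)² = (-2×0.110)² = 0.0484;  (1·δr/r)² = (1×0.120)² = 0.0144;  (2·δs/s)² = (2×0.0820)² = 0.0269;  (−½·δq/q)² = (-0.5×0.0690)² = 0.00119
δQ/Q = √(0.0914) = 0.302
Q = 1979, so δQ = 0.302 × 1979 = 598.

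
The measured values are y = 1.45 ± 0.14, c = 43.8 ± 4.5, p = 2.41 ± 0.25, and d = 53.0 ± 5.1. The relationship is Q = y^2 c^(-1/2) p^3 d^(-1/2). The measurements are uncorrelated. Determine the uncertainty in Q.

0.228

Since Q is a product/quotient, work with relative uncertainties:
  (2·δy/y)² = (2×0.0966)² = 0.0373;  (−½·δc/c)² = (-0.5×0.103)² = 0.00264;  (3·δp/p)² = (3×0.104)² = 0.0968;  (−½·δd/d)² = (-0.5×0.0962)² = 0.00231
δQ/Q = √(0.139) = 0.373
Q = 0.611, so δQ = 0.373 × 0.611 = 0.228.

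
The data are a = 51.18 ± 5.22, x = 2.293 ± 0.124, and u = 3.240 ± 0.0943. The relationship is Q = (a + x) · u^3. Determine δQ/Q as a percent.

Let w = a + x = 53.47. δw = √(δa² + δx²) = √(27.2 + 0.0154) = 5.22, so δw/w = 0.0976.
Q is then a monomial in w, u:
δQ/Q = √((δw/w)² + (3·δu/u)²) = √(0.00953 + 0.00762) = 0.131

13.1%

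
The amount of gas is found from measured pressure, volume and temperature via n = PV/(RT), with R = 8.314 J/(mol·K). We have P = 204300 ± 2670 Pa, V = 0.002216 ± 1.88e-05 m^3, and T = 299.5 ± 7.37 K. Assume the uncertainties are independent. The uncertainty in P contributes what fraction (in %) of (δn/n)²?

(δn/n)² = (1·δP/P)² + (1·δV/V)² + (-1·δT/T)²
  P term: (1×0.0131)² = 0.000171
  V term: (1×0.00848)² = 7.2e-05
  T term: (-1×0.0246)² = 0.000606
Total = 0.000848. Share from P = 0.000171/0.000848 = 0.201.

20.1%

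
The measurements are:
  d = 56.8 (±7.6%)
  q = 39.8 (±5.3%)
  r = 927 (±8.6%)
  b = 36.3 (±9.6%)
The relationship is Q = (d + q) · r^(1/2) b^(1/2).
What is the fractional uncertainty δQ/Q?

0.0814

Let u = d + q = 96.6. δu = √(δd² + δq²) = √(18.6 + 4.45) = 4.80, so δu/u = 0.0497.
Q is then a monomial in u, r, b:
δQ/Q = √((δu/u)² + (½·δr/r)² + (½·δb/b)²) = √(0.00247 + 0.00185 + 0.00230) = 0.0814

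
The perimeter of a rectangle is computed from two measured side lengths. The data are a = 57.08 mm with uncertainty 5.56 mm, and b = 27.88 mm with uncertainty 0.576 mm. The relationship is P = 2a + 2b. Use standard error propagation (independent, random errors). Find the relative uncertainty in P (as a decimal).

0.0658

Absolute uncertainties add in quadrature for a linear combination:
  (2·δa)² = 124;  (2·δb)² = 1.33
δP = √(125) = 11.2 mm
P = 169.9 mm, so δP/P = 11.2/169.9 = 0.0658.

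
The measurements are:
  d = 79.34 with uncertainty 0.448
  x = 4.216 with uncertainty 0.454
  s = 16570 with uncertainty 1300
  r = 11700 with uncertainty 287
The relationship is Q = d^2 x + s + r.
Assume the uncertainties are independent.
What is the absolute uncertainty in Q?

Let p = d^2·x = 26540. δp/p = √((2·δd/d)² + (1·δx/x)²) = √(0.000128 + 0.0116) = 0.108, so δp = 2870.
Q = p + s + r: δQ = √(δp² + δs² + δr²) = √(8.26e+06 + 1.69e+06 + 82400) = 3170

3170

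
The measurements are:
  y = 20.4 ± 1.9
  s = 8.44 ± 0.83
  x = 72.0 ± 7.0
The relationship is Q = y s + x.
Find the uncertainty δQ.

Let p = y·s = 172. δp/p = √((1·δy/y)² + (1·δs/s)²) = √(0.00867 + 0.00967) = 0.135, so δp = 23.3.
Q = p + x: δQ = √(δp² + δx²) = √(544 + 49.0) = 24.3

24.3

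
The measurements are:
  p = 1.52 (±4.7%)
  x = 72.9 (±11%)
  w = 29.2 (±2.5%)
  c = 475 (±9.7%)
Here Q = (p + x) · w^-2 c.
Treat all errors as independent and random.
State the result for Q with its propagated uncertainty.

41.5 ± 6.36

Let u = p + x = 74.4. δu = √(δp² + δx²) = √(0.00510 + 64.3) = 8.02, so δu/u = 0.108.
Q is then a monomial in u, w, c:
δQ/Q = √((δu/u)² + (-2·δw/w)² + (1·δc/c)²) = √(0.0116 + 0.00250 + 0.00941) = 0.153
Q = 41.5, so δQ = 0.153 × 41.5 = 6.36.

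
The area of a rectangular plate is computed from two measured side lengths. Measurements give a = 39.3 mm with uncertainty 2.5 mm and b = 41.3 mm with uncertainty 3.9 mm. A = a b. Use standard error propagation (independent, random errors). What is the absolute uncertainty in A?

A is a product of powers, so relative uncertainties combine in quadrature:
  (1·δa/a)² = (1×0.0636)² = 0.00405;  (1·δb/b)² = (1×0.0944)² = 0.00892
δA/A = √(0.0130) = 0.114
A = 1620 mm^2, so δA = 0.114 × 1620 = 185 mm^2.

185 mm^2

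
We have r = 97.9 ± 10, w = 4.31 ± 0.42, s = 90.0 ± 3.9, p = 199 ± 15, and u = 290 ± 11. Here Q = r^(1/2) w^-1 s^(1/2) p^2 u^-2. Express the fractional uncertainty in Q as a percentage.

For a monomial Q ∝ r^(1/2), w^-1, s^(1/2), p^2, u^-2, fractional errors add in quadrature:
  (½·δr/r)² = (0.5×0.102)² = 0.00261;  (-1·δw/w)² = (-1×0.0974)² = 0.00950;  (½·δs/s)² = (0.5×0.0433)² = 0.000469;  (2·δp/p)² = (2×0.0754)² = 0.0227;  (-2·δu/u)² = (-2×0.0379)² = 0.00576
δQ/Q = √(0.0411) = 0.203

20.3%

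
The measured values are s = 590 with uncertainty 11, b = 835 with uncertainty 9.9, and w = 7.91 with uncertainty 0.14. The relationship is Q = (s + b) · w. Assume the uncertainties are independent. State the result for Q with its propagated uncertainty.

11300 ± 231

Let u = s + b = 1420. δu = √(δs² + δb²) = √(121 + 98.0) = 14.8, so δu/u = 0.0104.
Q is then a monomial in u, w:
δQ/Q = √((δu/u)² + (1·δw/w)²) = √(0.000108 + 0.000313) = 0.0205
Q = 11300, so δQ = 0.0205 × 11300 = 231.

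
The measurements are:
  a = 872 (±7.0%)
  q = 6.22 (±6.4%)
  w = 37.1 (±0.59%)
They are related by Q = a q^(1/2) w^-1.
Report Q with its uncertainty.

Since Q is a product/quotient, work with relative uncertainties:
  (1·δa/a)² = (1×0.0700)² = 0.00490;  (½·δq/q)² = (0.5×0.0640)² = 0.00102;  (-1·δw/w)² = (-1×0.00590)² = 3.48e-05
δQ/Q = √(0.00596) = 0.0772
Q = 58.6, so δQ = 0.0772 × 58.6 = 4.52.

58.6 ± 4.52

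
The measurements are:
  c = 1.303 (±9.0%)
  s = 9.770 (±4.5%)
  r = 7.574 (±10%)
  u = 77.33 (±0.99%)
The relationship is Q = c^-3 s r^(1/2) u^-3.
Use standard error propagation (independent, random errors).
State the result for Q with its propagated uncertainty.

(2.628 ± 0.735) × 10^-5

Q is a product of powers, so relative uncertainties combine in quadrature:
  (-3·δc/c)² = (-3×0.0900)² = 0.0729;  (1·δs/s)² = (1×0.0450)² = 0.00202;  (½·δr/r)² = (0.5×0.100)² = 0.00250;  (-3·δu/u)² = (-3×0.00990)² = 0.000882
δQ/Q = √(0.0783) = 0.280
Q = 2.628e-05, so δQ = 0.280 × 2.628e-05 = 7.35e-06.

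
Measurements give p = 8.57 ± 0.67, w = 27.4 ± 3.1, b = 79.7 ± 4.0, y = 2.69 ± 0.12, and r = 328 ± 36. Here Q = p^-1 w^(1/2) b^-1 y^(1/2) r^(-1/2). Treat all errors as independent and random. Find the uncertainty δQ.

Products/powers → add relative errors in quadrature, weighted by exponent:
  (-1·δp/p)² = (-1×0.0782)² = 0.00611;  (½·δw/w)² = (0.5×0.113)² = 0.00320;  (-1·δb/b)² = (-1×0.0502)² = 0.00252;  (½·δy/y)² = (0.5×0.0446)² = 0.000498;  (−½·δr/r)² = (-0.5×0.110)² = 0.00301
δQ/Q = √(0.0153) = 0.124
Q = 0.000694, so δQ = 0.124 × 0.000694 = 8.6e-05.

8.6e-05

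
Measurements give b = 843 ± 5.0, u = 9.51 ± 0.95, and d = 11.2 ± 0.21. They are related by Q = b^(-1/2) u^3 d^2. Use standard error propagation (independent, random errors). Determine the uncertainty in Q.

1120

Each factor contributes (exponent × relative error)² to (δQ/Q)²:
  (−½·δb/b)² = (-0.5×0.00593)² = 8.79e-06;  (3·δu/u)² = (3×0.0999)² = 0.0898;  (2·δd/d)² = (2×0.0187)² = 0.00141
δQ/Q = √(0.0912) = 0.302
Q = 3720, so δQ = 0.302 × 3720 = 1120.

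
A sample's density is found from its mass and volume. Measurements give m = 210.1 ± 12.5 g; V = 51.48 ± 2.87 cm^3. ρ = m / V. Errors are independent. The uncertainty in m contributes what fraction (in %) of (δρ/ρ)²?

53.2%

(δρ/ρ)² = (1·δm/m)² + (-1·δV/V)²
  m term: (1×0.0595)² = 0.00354
  V term: (-1×0.0557)² = 0.00311
Total = 0.00665. Share from m = 0.00354/0.00665 = 0.532.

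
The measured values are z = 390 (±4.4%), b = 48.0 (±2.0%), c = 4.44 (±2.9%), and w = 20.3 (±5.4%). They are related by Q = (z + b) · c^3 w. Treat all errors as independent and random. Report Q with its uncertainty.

Let u = z + b = 438. δu = √(δz² + δb²) = √(294 + 0.922) = 17.2, so δu/u = 0.0392.
Q is then a monomial in u, c, w:
δQ/Q = √((δu/u)² + (3·δc/c)² + (1·δw/w)²) = √(0.00154 + 0.00757 + 0.00292) = 0.110
Q = 7.78e+05, so δQ = 0.110 × 7.78e+05 = 85300.

(7.78 ± 0.853) × 10^5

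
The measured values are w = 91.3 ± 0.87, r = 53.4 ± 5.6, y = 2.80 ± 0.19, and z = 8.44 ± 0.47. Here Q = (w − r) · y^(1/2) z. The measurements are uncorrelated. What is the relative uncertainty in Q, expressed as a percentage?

Let u = w − r = 37.9. δu = √(δw² + δr²) = √(0.757 + 31.4) = 5.67, so δu/u = 0.150.
Q is then a monomial in u, y, z:
δQ/Q = √((δu/u)² + (½·δy/y)² + (1·δz/z)²) = √(0.0224 + 0.00115 + 0.00310) = 0.163

16.3%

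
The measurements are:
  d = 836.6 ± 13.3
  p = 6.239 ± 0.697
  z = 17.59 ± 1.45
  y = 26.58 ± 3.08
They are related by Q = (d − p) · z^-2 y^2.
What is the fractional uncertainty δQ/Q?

Let u = d − p = 830.4. δu = √(δd² + δp²) = √(177 + 0.486) = 13.3, so δu/u = 0.0160.
Q is then a monomial in u, z, y:
δQ/Q = √((δu/u)² + (-2·δz/z)² + (2·δy/y)²) = √(0.000257 + 0.0272 + 0.0537) = 0.285

0.285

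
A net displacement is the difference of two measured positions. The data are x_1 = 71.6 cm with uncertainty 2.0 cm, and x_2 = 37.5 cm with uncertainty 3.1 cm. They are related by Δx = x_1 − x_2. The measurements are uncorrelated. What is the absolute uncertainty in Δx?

Absolute uncertainties add in quadrature for a linear combination:
  (δx_1)² = 4.00;  (δx_2)² = 9.61
δΔx = √(13.6) = 3.69 cm

3.69 cm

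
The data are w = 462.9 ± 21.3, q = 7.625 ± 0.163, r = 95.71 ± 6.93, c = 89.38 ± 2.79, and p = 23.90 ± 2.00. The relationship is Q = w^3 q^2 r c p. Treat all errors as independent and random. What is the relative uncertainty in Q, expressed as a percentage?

18.5%

Q is a product of powers, so relative uncertainties combine in quadrature:
  (3·δw/w)² = (3×0.0460)² = 0.0191;  (2·δq/q)² = (2×0.0214)² = 0.00183;  (1·δr/r)² = (1×0.0724)² = 0.00524;  (1·δc/c)² = (1×0.0312)² = 0.000974;  (1·δp/p)² = (1×0.0837)² = 0.00700
δQ/Q = √(0.0341) = 0.185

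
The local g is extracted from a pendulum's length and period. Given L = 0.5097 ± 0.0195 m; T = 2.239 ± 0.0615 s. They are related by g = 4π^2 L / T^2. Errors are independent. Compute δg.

Since g is a product/quotient, work with relative uncertainties:
  (1·δL/L)² = (1×0.0383)² = 0.00146;  (-2·δT/T)² = (-2×0.0275)² = 0.00302
δg/g = √(0.00448) = 0.0669
g = 4.014 m/s^2, so δg = 0.0669 × 4.014 = 0.269 m/s^2.

0.269 m/s^2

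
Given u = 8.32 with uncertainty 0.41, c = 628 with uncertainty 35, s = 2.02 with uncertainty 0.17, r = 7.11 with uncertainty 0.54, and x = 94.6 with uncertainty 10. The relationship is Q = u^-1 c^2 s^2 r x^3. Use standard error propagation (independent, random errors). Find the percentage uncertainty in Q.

38.7%

Relative error in a monomial: (δQ/Q)² = Σ (nᵢ · δxᵢ/xᵢ)².
  (-1·δu/u)² = (-1×0.0493)² = 0.00243;  (2·δc/c)² = (2×0.0557)² = 0.0124;  (2·δs/s)² = (2×0.0842)² = 0.0283;  (1·δr/r)² = (1×0.0759)² = 0.00577;  (3·δx/x)² = (3×0.106)² = 0.101
δQ/Q = √(0.150) = 0.387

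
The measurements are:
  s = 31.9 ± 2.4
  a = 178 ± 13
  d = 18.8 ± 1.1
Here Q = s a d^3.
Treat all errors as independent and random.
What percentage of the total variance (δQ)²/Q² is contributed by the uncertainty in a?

12.8%

(δQ/Q)² = (1·δs/s)² + (1·δa/a)² + (3·δd/d)²
  s term: (1×0.0752)² = 0.00566
  a term: (1×0.0730)² = 0.00533
  d term: (3×0.0585)² = 0.0308
Total = 0.0418. Share from a = 0.00533/0.0418 = 0.128.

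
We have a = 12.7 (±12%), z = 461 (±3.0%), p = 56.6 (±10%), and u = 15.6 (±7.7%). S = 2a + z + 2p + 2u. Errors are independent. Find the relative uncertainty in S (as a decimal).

Sums and differences: (δS)² = Σ (cᵢ δxᵢ)².
  (2·δa)² = 9.29;  (δz)² = 191;  (2·δp)² = 128;  (2·δu)² = 5.77
δS = √(334) = 18.3
S = 631, so δS/S = 18.3/631 = 0.0290.

0.0290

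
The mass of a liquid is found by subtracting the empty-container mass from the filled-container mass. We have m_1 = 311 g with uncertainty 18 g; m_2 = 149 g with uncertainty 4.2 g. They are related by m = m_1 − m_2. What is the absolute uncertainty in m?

18.5 g

For a sum/difference, combine absolute errors in quadrature:
  (δm_1)² = 324;  (δm_2)² = 17.6
δm = √(342) = 18.5 g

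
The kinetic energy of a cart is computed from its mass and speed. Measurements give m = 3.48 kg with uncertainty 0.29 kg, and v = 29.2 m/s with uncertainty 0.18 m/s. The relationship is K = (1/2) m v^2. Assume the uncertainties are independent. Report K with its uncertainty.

1480 ± 125 J

K is a product of powers, so relative uncertainties combine in quadrature:
  (1·δm/m)² = (1×0.0833)² = 0.00694;  (2·δv/v)² = (2×0.00616)² = 0.000152
δK/K = √(0.00710) = 0.0842
K = 1480 J, so δK = 0.0842 × 1480 = 125 J.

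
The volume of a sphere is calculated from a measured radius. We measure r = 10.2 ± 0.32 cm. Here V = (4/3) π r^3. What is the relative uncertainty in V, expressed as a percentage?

9.41%

V is a product of powers, so relative uncertainties combine in quadrature:
  (3·δr/r)² = (3×0.0314)² = 0.00886
δV/V = √(0.00886) = 0.0941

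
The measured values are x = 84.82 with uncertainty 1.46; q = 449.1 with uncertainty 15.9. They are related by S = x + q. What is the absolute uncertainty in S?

Absolute uncertainties add in quadrature for a linear combination:
  (δx)² = 2.13;  (δq)² = 253
δS = √(255) = 16.0

16.0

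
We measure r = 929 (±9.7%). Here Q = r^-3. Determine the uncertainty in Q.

Q ∝ r^-3, so δQ/Q = |-3| · δr/r = 3 × 0.0970 = 0.291.
Q = 1.25e-09, so δQ = 0.291 × 1.25e-09 = 3.63e-10.

3.63e-10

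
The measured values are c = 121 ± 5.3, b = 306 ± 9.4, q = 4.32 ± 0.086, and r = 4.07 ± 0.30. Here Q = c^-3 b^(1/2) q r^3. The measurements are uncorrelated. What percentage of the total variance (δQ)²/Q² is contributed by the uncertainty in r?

73.2%

(δQ/Q)² = (-3·δc/c)² + (½·δb/b)² + (1·δq/q)² + (3·δr/r)²
  c term: (-3×0.0438)² = 0.0173
  b term: (0.5×0.0307)² = 0.000236
  q term: (1×0.0199)² = 0.000396
  r term: (3×0.0737)² = 0.0489
Total = 0.0668. Share from r = 0.0489/0.0668 = 0.732.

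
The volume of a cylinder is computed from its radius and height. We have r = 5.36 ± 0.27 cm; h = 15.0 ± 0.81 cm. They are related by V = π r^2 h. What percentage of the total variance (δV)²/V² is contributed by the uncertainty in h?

(δV/V)² = (2·δr/r)² + (1·δh/h)²
  r term: (2×0.0504)² = 0.0101
  h term: (1×0.0540)² = 0.00292
Total = 0.0131. Share from h = 0.00292/0.0131 = 0.223.

22.3%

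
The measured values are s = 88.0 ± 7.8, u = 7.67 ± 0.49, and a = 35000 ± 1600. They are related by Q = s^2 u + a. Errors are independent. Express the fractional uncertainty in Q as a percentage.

12.0%

Let p = s^2·u = 59400. δp/p = √((2·δs/s)² + (1·δu/u)²) = √(0.0314 + 0.00408) = 0.188, so δp = 11200.
Q = p + a: δQ = √(δp² + δa²) = √(1.25e+08 + 2.56e+06) = 11300
Q = 94400, so δQ/Q = 11300/94400 = 0.120.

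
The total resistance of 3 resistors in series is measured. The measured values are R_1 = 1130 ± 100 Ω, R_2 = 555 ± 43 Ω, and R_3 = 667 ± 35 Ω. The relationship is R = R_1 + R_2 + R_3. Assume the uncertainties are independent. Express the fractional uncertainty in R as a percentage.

4.86%

Sums and differences: (δR)² = Σ (cᵢ δxᵢ)².
  (δR_1)² = 10000;  (δR_2)² = 1850;  (δR_3)² = 1220
δR = √(13100) = 114 Ω
R = 2350 Ω, so δR/R = 114/2350 = 0.0486.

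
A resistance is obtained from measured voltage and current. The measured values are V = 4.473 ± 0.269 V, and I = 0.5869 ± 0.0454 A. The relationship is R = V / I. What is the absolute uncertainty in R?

0.747 Ω

R is a product of powers, so relative uncertainties combine in quadrature:
  (1·δV/V)² = (1×0.0601)² = 0.00362;  (-1·δI/I)² = (-1×0.0774)² = 0.00598
δR/R = √(0.00960) = 0.0980
R = 7.621 Ω, so δR = 0.0980 × 7.621 = 0.747 Ω.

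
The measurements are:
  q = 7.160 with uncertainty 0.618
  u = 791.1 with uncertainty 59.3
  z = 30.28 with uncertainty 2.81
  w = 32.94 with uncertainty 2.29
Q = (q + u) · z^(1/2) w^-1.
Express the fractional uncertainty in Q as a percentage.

11.2%

Let h = q + u = 798.3. δh = √(δq² + δu²) = √(0.382 + 3520) = 59.3, so δh/h = 0.0743.
Q is then a monomial in h, z, w:
δQ/Q = √((δh/h)² + (½·δz/z)² + (-1·δw/w)²) = √(0.00552 + 0.00215 + 0.00483) = 0.112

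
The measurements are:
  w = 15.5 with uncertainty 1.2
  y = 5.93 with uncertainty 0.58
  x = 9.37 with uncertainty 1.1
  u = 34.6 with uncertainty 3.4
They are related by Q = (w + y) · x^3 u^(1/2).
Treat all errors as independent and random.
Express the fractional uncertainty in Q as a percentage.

36.1%

Let h = w + y = 21.4. δh = √(δw² + δy²) = √(1.44 + 0.336) = 1.33, so δh/h = 0.0622.
Q is then a monomial in h, x, u:
δQ/Q = √((δh/h)² + (3·δx/x)² + (½·δu/u)²) = √(0.00387 + 0.124 + 0.00241) = 0.361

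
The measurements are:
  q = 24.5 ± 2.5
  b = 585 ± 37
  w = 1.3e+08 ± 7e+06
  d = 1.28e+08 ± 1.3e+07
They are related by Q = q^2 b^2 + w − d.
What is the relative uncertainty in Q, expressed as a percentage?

24.8%

Let p = q^2·b^2 = 2.05e+08. δp/p = √((2·δq/q)² + (2·δb/b)²) = √(0.0416 + 0.0160) = 0.240, so δp = 4.93e+07.
Q = p + w − d: δQ = √(δp² + δw² + δd²) = √(2.43e+15 + 4.9e+13 + 1.69e+14) = 5.15e+07
Q = 2.07e+08, so δQ/Q = 5.15e+07/2.07e+08 = 0.248.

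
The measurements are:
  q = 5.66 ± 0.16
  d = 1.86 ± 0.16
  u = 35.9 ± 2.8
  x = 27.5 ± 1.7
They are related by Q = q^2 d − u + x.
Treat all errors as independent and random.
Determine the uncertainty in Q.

Let p = q^2·d = 59.6. δp/p = √((2·δq/q)² + (1·δd/d)²) = √(0.00320 + 0.00740) = 0.103, so δp = 6.13.
Q = p − u + x: δQ = √(δp² + δu² + δx²) = √(37.6 + 7.84 + 2.89) = 6.95

6.95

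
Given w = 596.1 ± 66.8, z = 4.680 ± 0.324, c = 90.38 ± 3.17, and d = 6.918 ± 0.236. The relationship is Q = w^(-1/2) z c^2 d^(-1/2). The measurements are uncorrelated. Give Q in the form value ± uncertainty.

595.3 ± 68.3

Since Q is a product/quotient, work with relative uncertainties:
  (−½·δw/w)² = (-0.5×0.112)² = 0.00314;  (1·δz/z)² = (1×0.0692)² = 0.00479;  (2·δc/c)² = (2×0.0351)² = 0.00492;  (−½·δd/d)² = (-0.5×0.0341)² = 0.000291
δQ/Q = √(0.0131) = 0.115
Q = 595.3, so δQ = 0.115 × 595.3 = 68.3.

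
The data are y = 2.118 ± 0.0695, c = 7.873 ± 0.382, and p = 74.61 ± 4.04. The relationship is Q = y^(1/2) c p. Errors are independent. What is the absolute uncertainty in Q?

63.7

Q is a product of powers, so relative uncertainties combine in quadrature:
  (½·δy/y)² = (0.5×0.0328)² = 0.000269;  (1·δc/c)² = (1×0.0485)² = 0.00235;  (1·δp/p)² = (1×0.0541)² = 0.00293
δQ/Q = √(0.00556) = 0.0745
Q = 854.9, so δQ = 0.0745 × 854.9 = 63.7.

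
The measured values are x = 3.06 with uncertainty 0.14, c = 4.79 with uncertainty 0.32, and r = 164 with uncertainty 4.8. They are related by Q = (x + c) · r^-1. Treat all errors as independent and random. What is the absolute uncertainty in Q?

0.00255

Let u = x + c = 7.85. δu = √(δx² + δc²) = √(0.0196 + 0.102) = 0.349, so δu/u = 0.0445.
Q is then a monomial in u, r:
δQ/Q = √((δu/u)² + (-1·δr/r)²) = √(0.00198 + 0.000857) = 0.0533
Q = 0.0479, so δQ = 0.0533 × 0.0479 = 0.00255.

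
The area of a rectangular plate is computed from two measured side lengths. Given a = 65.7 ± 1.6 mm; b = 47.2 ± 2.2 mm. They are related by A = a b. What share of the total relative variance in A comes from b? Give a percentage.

(δA/A)² = (1·δa/a)² + (1·δb/b)²
  a term: (1×0.0244)² = 0.000593
  b term: (1×0.0466)² = 0.00217
Total = 0.00277. Share from b = 0.00217/0.00277 = 0.786.

78.6%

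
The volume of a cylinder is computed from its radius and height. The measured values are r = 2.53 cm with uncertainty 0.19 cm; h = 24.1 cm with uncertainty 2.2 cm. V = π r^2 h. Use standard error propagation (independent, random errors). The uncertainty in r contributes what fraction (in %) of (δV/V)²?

73.0%

(δV/V)² = (2·δr/r)² + (1·δh/h)²
  r term: (2×0.0751)² = 0.0226
  h term: (1×0.0913)² = 0.00833
Total = 0.0309. Share from r = 0.0226/0.0309 = 0.730.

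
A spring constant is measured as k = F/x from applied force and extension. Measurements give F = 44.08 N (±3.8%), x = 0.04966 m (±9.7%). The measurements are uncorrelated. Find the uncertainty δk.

92.5 N/m

Since k is a product/quotient, work with relative uncertainties:
  (1·δF/F)² = (1×0.0380)² = 0.00144;  (-1·δx/x)² = (-1×0.0970)² = 0.00941
δk/k = √(0.0109) = 0.104
k = 887.6 N/m, so δk = 0.104 × 887.6 = 92.5 N/m.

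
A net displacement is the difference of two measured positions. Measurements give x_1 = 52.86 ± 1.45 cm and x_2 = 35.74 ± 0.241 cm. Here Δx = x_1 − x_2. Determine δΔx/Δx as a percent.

For a sum/difference, combine absolute errors in quadrature:
  (δx_1)² = 2.10;  (δx_2)² = 0.0581
δΔx = √(2.16) = 1.47 cm
Δx = 17.12 cm, so δΔx/Δx = 1.47/17.12 = 0.0859.

8.59%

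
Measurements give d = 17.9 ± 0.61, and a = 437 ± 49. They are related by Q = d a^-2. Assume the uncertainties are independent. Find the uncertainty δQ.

Products/powers → add relative errors in quadrature, weighted by exponent:
  (1·δd/d)² = (1×0.0341)² = 0.00116;  (-2·δa/a)² = (-2×0.112)² = 0.0503
δQ/Q = √(0.0515) = 0.227
Q = 9.37e-05, so δQ = 0.227 × 9.37e-05 = 2.13e-05.

2.13e-05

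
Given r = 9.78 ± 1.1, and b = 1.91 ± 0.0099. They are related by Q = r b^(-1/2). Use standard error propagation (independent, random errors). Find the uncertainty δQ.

Each factor contributes (exponent × relative error)² to (δQ/Q)²:
  (1·δr/r)² = (1×0.112)² = 0.0127;  (−½·δb/b)² = (-0.5×0.00518)² = 6.72e-06
δQ/Q = √(0.0127) = 0.113
Q = 7.08, so δQ = 0.113 × 7.08 = 0.796.

0.796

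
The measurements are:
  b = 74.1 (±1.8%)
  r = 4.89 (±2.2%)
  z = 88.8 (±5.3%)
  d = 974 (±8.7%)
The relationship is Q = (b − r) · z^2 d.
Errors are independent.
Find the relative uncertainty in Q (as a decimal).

0.138

Let u = b − r = 69.2. δu = √(δb² + δr²) = √(1.78 + 0.0116) = 1.34, so δu/u = 0.0193.
Q is then a monomial in u, z, d:
δQ/Q = √((δu/u)² + (2·δz/z)² + (1·δd/d)²) = √(0.000374 + 0.0112 + 0.00757) = 0.138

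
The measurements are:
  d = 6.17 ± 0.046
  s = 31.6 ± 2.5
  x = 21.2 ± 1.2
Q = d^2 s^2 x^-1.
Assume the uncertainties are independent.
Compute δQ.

303

Since Q is a product/quotient, work with relative uncertainties:
  (2·δd/d)² = (2×0.00746)² = 0.000222;  (2·δs/s)² = (2×0.0791)² = 0.0250;  (-1·δx/x)² = (-1×0.0566)² = 0.00320
δQ/Q = √(0.0285) = 0.169
Q = 1790, so δQ = 0.169 × 1790 = 303.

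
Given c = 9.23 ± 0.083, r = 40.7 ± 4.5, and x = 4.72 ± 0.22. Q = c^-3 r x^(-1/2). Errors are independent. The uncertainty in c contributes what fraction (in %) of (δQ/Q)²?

(δQ/Q)² = (-3·δc/c)² + (1·δr/r)² + (−½·δx/x)²
  c term: (-3×0.00899)² = 0.000728
  r term: (1×0.111)² = 0.0122
  x term: (-0.5×0.0466)² = 0.000543
Total = 0.0135. Share from c = 0.000728/0.0135 = 0.0539.

5.39%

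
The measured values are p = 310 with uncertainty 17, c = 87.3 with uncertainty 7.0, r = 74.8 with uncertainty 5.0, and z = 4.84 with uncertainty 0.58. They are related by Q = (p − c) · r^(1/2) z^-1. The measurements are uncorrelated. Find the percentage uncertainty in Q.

14.9%

Let u = p − c = 223. δu = √(δp² + δc²) = √(289 + 49.0) = 18.4, so δu/u = 0.0826.
Q is then a monomial in u, r, z:
δQ/Q = √((δu/u)² + (½·δr/r)² + (-1·δz/z)²) = √(0.00682 + 0.00112 + 0.0144) = 0.149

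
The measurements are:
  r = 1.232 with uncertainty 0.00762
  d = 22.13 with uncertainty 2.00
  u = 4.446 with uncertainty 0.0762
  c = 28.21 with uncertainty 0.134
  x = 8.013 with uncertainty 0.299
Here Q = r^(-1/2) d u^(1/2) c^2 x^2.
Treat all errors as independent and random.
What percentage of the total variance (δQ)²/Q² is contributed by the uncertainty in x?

40.0%

(δQ/Q)² = (−½·δr/r)² + (1·δd/d)² + (½·δu/u)² + (2·δc/c)² + (2·δx/x)²
  r term: (-0.5×0.00619)² = 9.56e-06
  d term: (1×0.0904)² = 0.00817
  u term: (0.5×0.0171)² = 7.34e-05
  c term: (2×0.00475)² = 9.03e-05
  x term: (2×0.0373)² = 0.00557
Total = 0.0139. Share from x = 0.00557/0.0139 = 0.400.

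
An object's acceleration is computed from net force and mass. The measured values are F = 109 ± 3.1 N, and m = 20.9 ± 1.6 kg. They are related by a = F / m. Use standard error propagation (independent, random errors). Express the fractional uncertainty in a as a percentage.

8.17%

Products/powers → add relative errors in quadrature, weighted by exponent:
  (1·δF/F)² = (1×0.0284)² = 0.000809;  (-1·δm/m)² = (-1×0.0766)² = 0.00586
δa/a = √(0.00667) = 0.0817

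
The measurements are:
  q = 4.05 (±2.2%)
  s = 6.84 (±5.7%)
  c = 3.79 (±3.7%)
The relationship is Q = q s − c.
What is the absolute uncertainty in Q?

Let p = q·s = 27.7. δp/p = √((1·δq/q)² + (1·δs/s)²) = √(0.000484 + 0.00325) = 0.0611, so δp = 1.69.
Q = p − c: δQ = √(δp² + δc²) = √(2.86 + 0.0197) = 1.70

1.70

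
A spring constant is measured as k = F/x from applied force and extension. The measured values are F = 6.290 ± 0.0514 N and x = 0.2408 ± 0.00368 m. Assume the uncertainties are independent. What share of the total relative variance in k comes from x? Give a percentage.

(δk/k)² = (1·δF/F)² + (-1·δx/x)²
  F term: (1×0.00817)² = 6.68e-05
  x term: (-1×0.0153)² = 0.000234
Total = 0.000300. Share from x = 0.000234/0.000300 = 0.778.

77.8%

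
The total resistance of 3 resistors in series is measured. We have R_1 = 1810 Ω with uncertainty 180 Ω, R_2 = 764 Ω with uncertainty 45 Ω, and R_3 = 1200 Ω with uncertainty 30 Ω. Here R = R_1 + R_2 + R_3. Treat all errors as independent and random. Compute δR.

188 Ω

Absolute uncertainties add in quadrature for a linear combination:
  (δR_1)² = 32400;  (δR_2)² = 2020;  (δR_3)² = 900
δR = √(35300) = 188 Ω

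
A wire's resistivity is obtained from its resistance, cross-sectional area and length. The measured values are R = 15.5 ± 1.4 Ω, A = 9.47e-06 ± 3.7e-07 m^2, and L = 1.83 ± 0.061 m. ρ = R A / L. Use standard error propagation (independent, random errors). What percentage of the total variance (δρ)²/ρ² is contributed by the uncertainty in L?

(δρ/ρ)² = (1·δR/R)² + (1·δA/A)² + (-1·δL/L)²
  R term: (1×0.0903)² = 0.00816
  A term: (1×0.0391)² = 0.00153
  L term: (-1×0.0333)² = 0.00111
Total = 0.0108. Share from L = 0.00111/0.0108 = 0.103.

10.3%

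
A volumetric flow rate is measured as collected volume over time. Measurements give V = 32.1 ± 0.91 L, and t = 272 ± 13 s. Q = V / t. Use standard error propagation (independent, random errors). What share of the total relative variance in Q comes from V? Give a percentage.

26.0%

(δQ/Q)² = (1·δV/V)² + (-1·δt/t)²
  V term: (1×0.0283)² = 0.000804
  t term: (-1×0.0478)² = 0.00228
Total = 0.00309. Share from V = 0.000804/0.00309 = 0.260.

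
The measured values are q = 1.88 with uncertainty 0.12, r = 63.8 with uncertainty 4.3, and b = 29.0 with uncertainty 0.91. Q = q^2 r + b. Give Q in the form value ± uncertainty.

254 ± 32.6

Let p = q^2·r = 225. δp/p = √((2·δq/q)² + (1·δr/r)²) = √(0.0163 + 0.00454) = 0.144, so δp = 32.6.
Q = p + b: δQ = √(δp² + δb²) = √(1060 + 0.828) = 32.6
Q = 254.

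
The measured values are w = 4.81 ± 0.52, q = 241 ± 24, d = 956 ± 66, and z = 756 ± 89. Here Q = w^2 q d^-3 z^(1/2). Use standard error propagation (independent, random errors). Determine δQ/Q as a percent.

32.1%

Each factor contributes (exponent × relative error)² to (δQ/Q)²:
  (2·δw/w)² = (2×0.108)² = 0.0467;  (1·δq/q)² = (1×0.0996)² = 0.00992;  (-3·δd/d)² = (-3×0.0690)² = 0.0429;  (½·δz/z)² = (0.5×0.118)² = 0.00346
δQ/Q = √(0.103) = 0.321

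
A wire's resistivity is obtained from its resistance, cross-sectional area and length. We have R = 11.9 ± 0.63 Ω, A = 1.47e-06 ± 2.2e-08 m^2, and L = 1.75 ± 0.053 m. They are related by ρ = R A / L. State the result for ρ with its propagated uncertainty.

Each factor contributes (exponent × relative error)² to (δρ/ρ)²:
  (1·δR/R)² = (1×0.0529)² = 0.00280;  (1·δA/A)² = (1×0.0150)² = 0.000224;  (-1·δL/L)² = (-1×0.0303)² = 0.000917
δρ/ρ = √(0.00394) = 0.0628
ρ = 1e-05 Ω·m, so δρ = 0.0628 × 1e-05 = 6.28e-07 Ω·m.

(10.00 ± 0.628) × 10^-6 Ω·m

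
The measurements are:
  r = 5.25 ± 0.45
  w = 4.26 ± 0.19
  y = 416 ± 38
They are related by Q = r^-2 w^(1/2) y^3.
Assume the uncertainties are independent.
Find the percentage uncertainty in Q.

For a monomial Q ∝ r^-2, w^(1/2), y^3, fractional errors add in quadrature:
  (-2·δr/r)² = (-2×0.0857)² = 0.0294;  (½·δw/w)² = (0.5×0.0446)² = 0.000497;  (3·δy/y)² = (3×0.0913)² = 0.0751
δQ/Q = √(0.105) = 0.324

32.4%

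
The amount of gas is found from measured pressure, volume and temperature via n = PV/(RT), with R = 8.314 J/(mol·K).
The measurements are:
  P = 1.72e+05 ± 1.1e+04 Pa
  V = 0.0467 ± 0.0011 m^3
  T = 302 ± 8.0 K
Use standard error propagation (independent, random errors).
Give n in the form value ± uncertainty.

Each factor contributes (exponent × relative error)² to (δn/n)²:
  (1·δP/P)² = (1×0.0640)² = 0.00409;  (1·δV/V)² = (1×0.0236)² = 0.000555;  (-1·δT/T)² = (-1×0.0265)² = 0.000702
δn/n = √(0.00535) = 0.0731
n = 3.20 mol, so δn = 0.0731 × 3.20 = 0.234 mol.

3.20 ± 0.234 mol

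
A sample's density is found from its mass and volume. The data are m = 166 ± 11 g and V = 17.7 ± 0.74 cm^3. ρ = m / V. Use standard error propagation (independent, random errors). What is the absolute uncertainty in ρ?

0.735 g/cm^3

For a monomial ρ ∝ m, V^-1, fractional errors add in quadrature:
  (1·δm/m)² = (1×0.0663)² = 0.00439;  (-1·δV/V)² = (-1×0.0418)² = 0.00175
δρ/ρ = √(0.00614) = 0.0784
ρ = 9.38 g/cm^3, so δρ = 0.0784 × 9.38 = 0.735 g/cm^3.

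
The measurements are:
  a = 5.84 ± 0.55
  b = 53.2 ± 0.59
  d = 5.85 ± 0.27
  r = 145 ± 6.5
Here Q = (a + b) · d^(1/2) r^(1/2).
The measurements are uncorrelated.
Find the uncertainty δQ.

60.1

Let u = a + b = 59.0. δu = √(δa² + δb²) = √(0.303 + 0.348) = 0.807, so δu/u = 0.0137.
Q is then a monomial in u, d, r:
δQ/Q = √((δu/u)² + (½·δd/d)² + (½·δr/r)²) = √(0.000187 + 0.000533 + 0.000502) = 0.0350
Q = 1720, so δQ = 0.0350 × 1720 = 60.1.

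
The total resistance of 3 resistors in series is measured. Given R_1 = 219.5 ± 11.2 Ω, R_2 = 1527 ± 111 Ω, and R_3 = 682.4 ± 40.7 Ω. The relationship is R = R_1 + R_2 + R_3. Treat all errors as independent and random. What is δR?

119 Ω

Each term contributes (cᵢ δxᵢ)² to (δR)²:
  (δR_1)² = 125;  (δR_2)² = 12300;  (δR_3)² = 1660
δR = √(14100) = 119 Ω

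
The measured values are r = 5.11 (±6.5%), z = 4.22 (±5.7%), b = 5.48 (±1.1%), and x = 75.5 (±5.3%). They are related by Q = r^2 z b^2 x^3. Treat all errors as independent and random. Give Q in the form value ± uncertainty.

Q is a product of powers, so relative uncertainties combine in quadrature:
  (2·δr/r)² = (2×0.0650)² = 0.0169;  (1·δz/z)² = (1×0.0570)² = 0.00325;  (2·δb/b)² = (2×0.0110)² = 0.000484;  (3·δx/x)² = (3×0.0530)² = 0.0253
δQ/Q = √(0.0459) = 0.214
Q = 1.42e+09, so δQ = 0.214 × 1.42e+09 = 3.05e+08.

(1.42 ± 0.305) × 10^9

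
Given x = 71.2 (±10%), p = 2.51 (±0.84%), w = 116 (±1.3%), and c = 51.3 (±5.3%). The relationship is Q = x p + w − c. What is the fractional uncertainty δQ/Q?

Let h = x·p = 179. δh/h = √((1·δx/x)² + (1·δp/p)²) = √(0.0100 + 7.06e-05) = 0.100, so δh = 17.9.
Q = h + w − c: δQ = √(δh² + δw² + δc²) = √(322 + 2.27 + 7.39) = 18.2
Q = 243, so δQ/Q = 18.2/243 = 0.0748.

0.0748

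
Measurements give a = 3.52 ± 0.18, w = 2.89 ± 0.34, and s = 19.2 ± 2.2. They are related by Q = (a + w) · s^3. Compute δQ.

15800

Let u = a + w = 6.41. δu = √(δa² + δw²) = √(0.0324 + 0.116) = 0.385, so δu/u = 0.0600.
Q is then a monomial in u, s:
δQ/Q = √((δu/u)² + (3·δs/s)²) = √(0.00360 + 0.118) = 0.349
Q = 45400, so δQ = 0.349 × 45400 = 15800.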